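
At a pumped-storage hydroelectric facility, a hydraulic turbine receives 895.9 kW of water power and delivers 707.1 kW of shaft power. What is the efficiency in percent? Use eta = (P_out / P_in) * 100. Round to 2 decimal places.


Turbine efficiency = (output power / input power) * 100
eta = (707.1 / 895.9) * 100
eta = 78.93%

78.93


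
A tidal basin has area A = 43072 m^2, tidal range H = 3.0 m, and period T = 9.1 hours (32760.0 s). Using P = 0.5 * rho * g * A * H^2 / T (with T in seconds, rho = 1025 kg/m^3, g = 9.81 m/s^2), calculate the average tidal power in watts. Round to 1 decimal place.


Convert period to seconds: T = 9.1 * 3600 = 32760.0 s
H^2 = 3.0^2 = 9.0
P = 0.5 * rho * g * A * H^2 / T
P = 0.5 * 1025 * 9.81 * 43072 * 9.0 / 32760.0
P = 59491.7 W

59491.7


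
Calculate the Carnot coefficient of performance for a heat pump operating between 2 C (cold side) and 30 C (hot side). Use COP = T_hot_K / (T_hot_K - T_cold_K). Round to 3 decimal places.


Convert to Kelvin:
  T_hot = 30 + 273.15 = 303.15 K
  T_cold = 2 + 273.15 = 275.15 K
Apply Carnot COP formula:
  COP = T_hot_K / (T_hot_K - T_cold_K) = 303.15 / 28.0
  COP = 10.827

10.827


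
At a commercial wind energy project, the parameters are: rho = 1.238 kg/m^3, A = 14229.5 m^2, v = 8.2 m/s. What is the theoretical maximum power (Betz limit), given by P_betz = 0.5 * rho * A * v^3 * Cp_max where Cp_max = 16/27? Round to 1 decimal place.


The Betz coefficient Cp_max = 16/27 = 0.5926
v^3 = 8.2^3 = 551.368
P_betz = 0.5 * rho * A * v^3 * Cp_max
P_betz = 0.5 * 1.238 * 14229.5 * 551.368 * 0.5926
P_betz = 2877915.7 W

2877915.7


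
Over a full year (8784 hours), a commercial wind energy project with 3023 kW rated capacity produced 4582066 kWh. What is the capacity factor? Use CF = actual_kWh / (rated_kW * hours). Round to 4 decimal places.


Capacity factor = actual output / maximum possible output
Maximum possible = rated * hours = 3023 * 8784 = 26554032 kWh
CF = 4582066 / 26554032
CF = 0.1726

0.1726


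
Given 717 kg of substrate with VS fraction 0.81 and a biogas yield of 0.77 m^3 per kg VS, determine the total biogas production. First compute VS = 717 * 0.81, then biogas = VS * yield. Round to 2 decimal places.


Compute volatile solids:
  VS = mass * VS_fraction = 717 * 0.81 = 580.77 kg
Calculate biogas volume:
  Biogas = VS * specific_yield = 580.77 * 0.77
  Biogas = 447.19 m^3

447.19


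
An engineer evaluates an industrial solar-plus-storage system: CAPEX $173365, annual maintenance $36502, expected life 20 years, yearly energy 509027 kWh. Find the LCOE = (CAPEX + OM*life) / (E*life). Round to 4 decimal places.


Total cost = CAPEX + OM * lifetime = 173365 + 36502 * 20 = 173365 + 730040 = 903405
Total generation = annual * lifetime = 509027 * 20 = 10180540 kWh
LCOE = 903405 / 10180540
LCOE = 0.0887 $/kWh

0.0887


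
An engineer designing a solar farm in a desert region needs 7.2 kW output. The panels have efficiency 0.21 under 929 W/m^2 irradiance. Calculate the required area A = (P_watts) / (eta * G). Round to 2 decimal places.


Convert target power to watts: P = 7.2 * 1000 = 7200.0 W
Compute denominator: eta * G = 0.21 * 929 = 195.09
Required area A = P / (eta * G) = 7200.0 / 195.09
A = 36.91 m^2

36.91


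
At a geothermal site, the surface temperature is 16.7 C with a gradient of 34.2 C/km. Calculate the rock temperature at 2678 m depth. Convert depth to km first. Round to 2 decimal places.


Convert depth to km: 2678 / 1000 = 2.678 km
Temperature increase = gradient * depth_km = 34.2 * 2.678 = 91.59 C
Temperature at depth = T_surface + delta_T = 16.7 + 91.59
T = 108.29 C

108.29


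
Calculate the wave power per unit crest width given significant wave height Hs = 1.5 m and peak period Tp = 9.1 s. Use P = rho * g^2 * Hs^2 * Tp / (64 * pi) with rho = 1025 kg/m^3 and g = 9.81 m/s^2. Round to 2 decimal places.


Apply wave power formula:
  g^2 = 9.81^2 = 96.2361
  Hs^2 = 1.5^2 = 2.25
  Numerator = rho * g^2 * Hs^2 * Tp = 1025 * 96.2361 * 2.25 * 9.1 = 2019695.0
  Denominator = 64 * pi = 201.0619
  P = 2019695.0 / 201.0619 = 10045.14 W/m

10045.14


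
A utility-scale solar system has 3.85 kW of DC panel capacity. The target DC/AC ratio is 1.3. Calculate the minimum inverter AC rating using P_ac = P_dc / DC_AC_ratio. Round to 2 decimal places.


The inverter AC capacity is determined by the DC/AC ratio.
Given: P_dc = 3.85 kW, DC/AC ratio = 1.3
P_ac = P_dc / ratio = 3.85 / 1.3
P_ac = 2.96 kW

2.96


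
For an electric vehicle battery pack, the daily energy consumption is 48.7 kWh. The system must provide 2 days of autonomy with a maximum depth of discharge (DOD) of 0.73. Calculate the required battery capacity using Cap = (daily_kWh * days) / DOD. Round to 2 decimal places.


Total energy needed = daily * days = 48.7 * 2 = 97.4 kWh
Account for depth of discharge:
  Cap = total_energy / DOD = 97.4 / 0.73
  Cap = 133.42 kWh

133.42


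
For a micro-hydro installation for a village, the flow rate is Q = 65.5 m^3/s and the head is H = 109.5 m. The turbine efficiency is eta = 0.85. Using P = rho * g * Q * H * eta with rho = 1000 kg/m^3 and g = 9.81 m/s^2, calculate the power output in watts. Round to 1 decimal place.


Apply the hydropower formula P = rho * g * Q * H * eta
rho * g = 1000 * 9.81 = 9810.0
P = 9810.0 * 65.5 * 109.5 * 0.85
P = 59805806.6 W

59805806.6


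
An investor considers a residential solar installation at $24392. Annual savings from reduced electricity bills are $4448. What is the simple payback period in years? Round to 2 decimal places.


Simple payback period = initial cost / annual savings
Payback = 24392 / 4448
Payback = 5.48 years

5.48


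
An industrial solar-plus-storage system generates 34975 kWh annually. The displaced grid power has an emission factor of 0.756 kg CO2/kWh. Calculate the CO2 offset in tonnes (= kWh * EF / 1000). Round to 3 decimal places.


CO2 offset in kg = generation * emission_factor
CO2 offset = 34975 * 0.756 = 26441.1 kg
Convert to tonnes:
  CO2 offset = 26441.1 / 1000 = 26.441 tonnes

26.441


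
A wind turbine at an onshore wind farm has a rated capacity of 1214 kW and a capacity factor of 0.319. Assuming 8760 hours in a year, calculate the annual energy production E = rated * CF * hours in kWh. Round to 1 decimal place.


Annual energy = rated_kW * capacity_factor * hours_per_year
Given: P_rated = 1214 kW, CF = 0.319, hours = 8760
E = 1214 * 0.319 * 8760
E = 3392450.2 kWh

3392450.2


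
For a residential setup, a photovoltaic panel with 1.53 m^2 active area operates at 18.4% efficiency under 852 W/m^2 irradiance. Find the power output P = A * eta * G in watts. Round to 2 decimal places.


Use the solar power formula P = A * eta * G.
Given: A = 1.53 m^2, eta = 0.184, G = 852 W/m^2
P = 1.53 * 0.184 * 852
P = 239.86 W

239.86


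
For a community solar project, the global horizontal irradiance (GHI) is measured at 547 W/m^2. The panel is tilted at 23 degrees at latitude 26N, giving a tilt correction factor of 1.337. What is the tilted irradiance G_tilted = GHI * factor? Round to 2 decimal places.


Identify the given values:
  GHI = 547 W/m^2, tilt correction factor = 1.337
Apply the formula G_tilted = GHI * factor:
  G_tilted = 547 * 1.337
  G_tilted = 731.34 W/m^2

731.34


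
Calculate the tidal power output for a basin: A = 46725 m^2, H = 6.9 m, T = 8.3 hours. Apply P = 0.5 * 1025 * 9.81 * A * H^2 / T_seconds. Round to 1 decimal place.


Convert period to seconds: T = 8.3 * 3600 = 29880.0 s
H^2 = 6.9^2 = 47.61
P = 0.5 * rho * g * A * H^2 / T
P = 0.5 * 1025 * 9.81 * 46725 * 47.61 / 29880.0
P = 374308.6 W

374308.6


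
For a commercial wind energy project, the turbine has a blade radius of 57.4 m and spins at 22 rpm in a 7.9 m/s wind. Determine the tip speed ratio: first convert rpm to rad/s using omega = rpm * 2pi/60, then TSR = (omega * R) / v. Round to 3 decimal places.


Convert rotational speed to rad/s:
  omega = 22 * 2 * pi / 60 = 2.3038 rad/s
Compute tip speed:
  v_tip = omega * R = 2.3038 * 57.4 = 132.24 m/s
Tip speed ratio:
  TSR = v_tip / v_wind = 132.24 / 7.9 = 16.739

16.739


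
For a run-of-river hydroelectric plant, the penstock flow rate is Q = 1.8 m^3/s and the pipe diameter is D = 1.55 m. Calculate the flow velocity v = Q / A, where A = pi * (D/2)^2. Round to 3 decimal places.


Compute pipe cross-sectional area:
  A = pi * (D/2)^2 = pi * (1.55/2)^2 = 1.8869 m^2
Calculate velocity:
  v = Q / A = 1.8 / 1.8869
  v = 0.954 m/s

0.954


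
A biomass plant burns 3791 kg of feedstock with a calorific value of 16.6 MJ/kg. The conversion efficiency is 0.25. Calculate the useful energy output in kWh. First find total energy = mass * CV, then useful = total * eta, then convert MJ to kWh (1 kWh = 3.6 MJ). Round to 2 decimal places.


Total energy = mass * CV = 3791 * 16.6 = 62930.6 MJ
Useful energy = total * eta = 62930.6 * 0.25 = 15732.65 MJ
Convert to kWh: 15732.65 / 3.6
Useful energy = 4370.18 kWh

4370.18


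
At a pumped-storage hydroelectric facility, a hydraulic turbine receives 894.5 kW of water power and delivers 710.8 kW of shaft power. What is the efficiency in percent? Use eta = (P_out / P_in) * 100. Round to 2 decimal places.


Turbine efficiency = (output power / input power) * 100
eta = (710.8 / 894.5) * 100
eta = 79.46%

79.46


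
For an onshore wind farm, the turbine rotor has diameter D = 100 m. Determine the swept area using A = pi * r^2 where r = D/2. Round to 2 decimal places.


Compute the rotor radius:
  r = D / 2 = 100 / 2 = 50.0 m
Calculate swept area:
  A = pi * r^2 = pi * 50.0^2
  A = 7853.98 m^2

7853.98


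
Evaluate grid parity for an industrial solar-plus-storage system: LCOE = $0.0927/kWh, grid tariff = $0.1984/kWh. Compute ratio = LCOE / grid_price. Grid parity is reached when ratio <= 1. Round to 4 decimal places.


Compare LCOE to grid price:
  LCOE = $0.0927/kWh, Grid price = $0.1984/kWh
  Ratio = LCOE / grid_price = 0.0927 / 0.1984 = 0.4672
  Grid parity achieved (ratio <= 1)? yes

0.4672


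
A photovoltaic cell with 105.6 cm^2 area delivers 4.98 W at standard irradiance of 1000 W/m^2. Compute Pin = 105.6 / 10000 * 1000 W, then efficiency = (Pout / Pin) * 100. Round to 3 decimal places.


First compute the input power:
  Pin = area_cm2 / 10000 * G = 105.6 / 10000 * 1000 = 10.56 W
Then compute efficiency:
  Efficiency = (Pout / Pin) * 100 = (4.98 / 10.56) * 100
  Efficiency = 47.159%

47.159


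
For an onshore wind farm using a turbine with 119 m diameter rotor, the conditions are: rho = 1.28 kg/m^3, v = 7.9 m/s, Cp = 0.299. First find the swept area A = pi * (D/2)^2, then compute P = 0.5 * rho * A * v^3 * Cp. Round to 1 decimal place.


Step 1 -- Compute swept area:
  A = pi * (D/2)^2 = pi * (119/2)^2 = 11122.02 m^2
Step 2 -- Apply wind power equation:
  P = 0.5 * rho * A * v^3 * Cp
  v^3 = 7.9^3 = 493.039
  P = 0.5 * 1.28 * 11122.02 * 493.039 * 0.299
  P = 1049340.0 W

1049340.0


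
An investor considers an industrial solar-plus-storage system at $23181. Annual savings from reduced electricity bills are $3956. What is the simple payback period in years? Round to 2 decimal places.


Simple payback period = initial cost / annual savings
Payback = 23181 / 3956
Payback = 5.86 years

5.86


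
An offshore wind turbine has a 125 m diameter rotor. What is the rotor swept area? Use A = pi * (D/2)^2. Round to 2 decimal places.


Compute the rotor radius:
  r = D / 2 = 125 / 2 = 62.5 m
Calculate swept area:
  A = pi * r^2 = pi * 62.5^2
  A = 12271.85 m^2

12271.85


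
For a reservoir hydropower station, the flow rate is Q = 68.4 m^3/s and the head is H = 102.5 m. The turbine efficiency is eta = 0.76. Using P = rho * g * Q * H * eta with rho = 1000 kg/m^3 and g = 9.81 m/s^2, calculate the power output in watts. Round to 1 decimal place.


Apply the hydropower formula P = rho * g * Q * H * eta
rho * g = 1000 * 9.81 = 9810.0
P = 9810.0 * 68.4 * 102.5 * 0.76
P = 52271211.6 W

52271211.6


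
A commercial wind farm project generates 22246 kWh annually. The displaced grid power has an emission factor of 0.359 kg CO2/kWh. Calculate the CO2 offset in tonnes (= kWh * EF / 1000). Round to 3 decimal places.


CO2 offset in kg = generation * emission_factor
CO2 offset = 22246 * 0.359 = 7986.31 kg
Convert to tonnes:
  CO2 offset = 7986.31 / 1000 = 7.986 tonnes

7.986


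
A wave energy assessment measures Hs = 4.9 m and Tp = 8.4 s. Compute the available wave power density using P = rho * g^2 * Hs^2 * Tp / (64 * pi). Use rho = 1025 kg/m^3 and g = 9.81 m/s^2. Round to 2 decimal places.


Apply wave power formula:
  g^2 = 9.81^2 = 96.2361
  Hs^2 = 4.9^2 = 24.01
  Numerator = rho * g^2 * Hs^2 * Tp = 1025 * 96.2361 * 24.01 * 8.4 = 19894513.63
  Denominator = 64 * pi = 201.0619
  P = 19894513.63 / 201.0619 = 98947.19 W/m

98947.19


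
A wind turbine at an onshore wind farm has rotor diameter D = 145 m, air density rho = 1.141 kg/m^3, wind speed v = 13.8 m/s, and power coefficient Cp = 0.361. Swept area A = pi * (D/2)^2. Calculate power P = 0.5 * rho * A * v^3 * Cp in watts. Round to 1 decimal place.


Step 1 -- Compute swept area:
  A = pi * (D/2)^2 = pi * (145/2)^2 = 16513.0 m^2
Step 2 -- Apply wind power equation:
  P = 0.5 * rho * A * v^3 * Cp
  v^3 = 13.8^3 = 2628.072
  P = 0.5 * 1.141 * 16513.0 * 2628.072 * 0.361
  P = 8937704.6 W

8937704.6


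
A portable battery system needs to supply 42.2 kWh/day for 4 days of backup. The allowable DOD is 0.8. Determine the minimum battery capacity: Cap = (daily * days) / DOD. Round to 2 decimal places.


Total energy needed = daily * days = 42.2 * 4 = 168.8 kWh
Account for depth of discharge:
  Cap = total_energy / DOD = 168.8 / 0.8
  Cap = 211.00 kWh

211.00


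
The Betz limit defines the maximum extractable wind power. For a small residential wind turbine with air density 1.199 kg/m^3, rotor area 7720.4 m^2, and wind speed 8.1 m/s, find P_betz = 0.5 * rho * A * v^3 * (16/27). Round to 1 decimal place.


The Betz coefficient Cp_max = 16/27 = 0.5926
v^3 = 8.1^3 = 531.441
P_betz = 0.5 * rho * A * v^3 * Cp_max
P_betz = 0.5 * 1.199 * 7720.4 * 531.441 * 0.5926
P_betz = 1457606.4 W

1457606.4


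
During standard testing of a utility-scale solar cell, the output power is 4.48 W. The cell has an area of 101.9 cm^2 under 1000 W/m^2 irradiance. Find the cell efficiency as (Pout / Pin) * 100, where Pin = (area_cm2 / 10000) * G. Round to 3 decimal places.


First compute the input power:
  Pin = area_cm2 / 10000 * G = 101.9 / 10000 * 1000 = 10.19 W
Then compute efficiency:
  Efficiency = (Pout / Pin) * 100 = (4.48 / 10.19) * 100
  Efficiency = 43.965%

43.965


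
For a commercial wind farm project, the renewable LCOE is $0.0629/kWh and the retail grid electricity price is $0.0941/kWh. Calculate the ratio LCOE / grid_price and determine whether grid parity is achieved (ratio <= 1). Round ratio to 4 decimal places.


Compare LCOE to grid price:
  LCOE = $0.0629/kWh, Grid price = $0.0941/kWh
  Ratio = LCOE / grid_price = 0.0629 / 0.0941 = 0.6684
  Grid parity achieved (ratio <= 1)? yes

0.6684


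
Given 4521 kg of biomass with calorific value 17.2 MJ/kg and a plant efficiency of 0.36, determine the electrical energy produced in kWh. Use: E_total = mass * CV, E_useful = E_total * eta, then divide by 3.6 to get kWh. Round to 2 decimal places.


Total energy = mass * CV = 4521 * 17.2 = 77761.2 MJ
Useful energy = total * eta = 77761.2 * 0.36 = 27994.03 MJ
Convert to kWh: 27994.03 / 3.6
Useful energy = 7776.12 kWh

7776.12


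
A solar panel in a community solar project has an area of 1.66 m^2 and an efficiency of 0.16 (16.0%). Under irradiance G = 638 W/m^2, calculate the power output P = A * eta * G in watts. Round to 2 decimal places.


Use the solar power formula P = A * eta * G.
Given: A = 1.66 m^2, eta = 0.16, G = 638 W/m^2
P = 1.66 * 0.16 * 638
P = 169.45 W

169.45


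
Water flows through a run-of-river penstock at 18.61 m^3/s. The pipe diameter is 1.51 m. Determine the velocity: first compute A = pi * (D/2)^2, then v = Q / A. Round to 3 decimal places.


Compute pipe cross-sectional area:
  A = pi * (D/2)^2 = pi * (1.51/2)^2 = 1.7908 m^2
Calculate velocity:
  v = Q / A = 18.61 / 1.7908
  v = 10.392 m/s

10.392


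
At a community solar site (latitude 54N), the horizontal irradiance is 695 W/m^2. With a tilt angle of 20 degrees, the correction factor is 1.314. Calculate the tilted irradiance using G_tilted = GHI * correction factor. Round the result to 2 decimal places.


Identify the given values:
  GHI = 695 W/m^2, tilt correction factor = 1.314
Apply the formula G_tilted = GHI * factor:
  G_tilted = 695 * 1.314
  G_tilted = 913.23 W/m^2

913.23


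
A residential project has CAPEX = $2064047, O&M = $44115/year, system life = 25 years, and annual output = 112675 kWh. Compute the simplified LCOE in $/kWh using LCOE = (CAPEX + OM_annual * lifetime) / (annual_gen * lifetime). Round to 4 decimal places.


Total cost = CAPEX + OM * lifetime = 2064047 + 44115 * 25 = 2064047 + 1102875 = 3166922
Total generation = annual * lifetime = 112675 * 25 = 2816875 kWh
LCOE = 3166922 / 2816875
LCOE = 1.1243 $/kWh

1.1243


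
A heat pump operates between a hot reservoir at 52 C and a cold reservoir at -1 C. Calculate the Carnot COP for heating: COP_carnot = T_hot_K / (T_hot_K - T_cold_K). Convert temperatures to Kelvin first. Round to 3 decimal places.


Convert to Kelvin:
  T_hot = 52 + 273.15 = 325.15 K
  T_cold = -1 + 273.15 = 272.15 K
Apply Carnot COP formula:
  COP = T_hot_K / (T_hot_K - T_cold_K) = 325.15 / 53.0
  COP = 6.135

6.135


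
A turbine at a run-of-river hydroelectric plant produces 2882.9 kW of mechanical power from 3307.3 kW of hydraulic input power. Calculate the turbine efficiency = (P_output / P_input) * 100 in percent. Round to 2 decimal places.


Turbine efficiency = (output power / input power) * 100
eta = (2882.9 / 3307.3) * 100
eta = 87.17%

87.17


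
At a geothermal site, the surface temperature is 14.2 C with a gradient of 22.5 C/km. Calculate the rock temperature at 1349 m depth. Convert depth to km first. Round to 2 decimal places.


Convert depth to km: 1349 / 1000 = 1.349 km
Temperature increase = gradient * depth_km = 22.5 * 1.349 = 30.35 C
Temperature at depth = T_surface + delta_T = 14.2 + 30.35
T = 44.55 C

44.55


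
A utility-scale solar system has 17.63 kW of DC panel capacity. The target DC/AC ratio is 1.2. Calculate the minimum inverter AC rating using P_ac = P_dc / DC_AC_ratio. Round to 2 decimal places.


The inverter AC capacity is determined by the DC/AC ratio.
Given: P_dc = 17.63 kW, DC/AC ratio = 1.2
P_ac = P_dc / ratio = 17.63 / 1.2
P_ac = 14.69 kW

14.69


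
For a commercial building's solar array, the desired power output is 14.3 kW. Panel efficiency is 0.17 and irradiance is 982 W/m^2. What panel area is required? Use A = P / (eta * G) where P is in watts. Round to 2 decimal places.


Convert target power to watts: P = 14.3 * 1000 = 14300.0 W
Compute denominator: eta * G = 0.17 * 982 = 166.94
Required area A = P / (eta * G) = 14300.0 / 166.94
A = 85.66 m^2

85.66


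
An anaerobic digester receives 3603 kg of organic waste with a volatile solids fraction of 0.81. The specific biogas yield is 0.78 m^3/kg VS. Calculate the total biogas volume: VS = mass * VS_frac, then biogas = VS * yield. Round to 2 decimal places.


Compute volatile solids:
  VS = mass * VS_fraction = 3603 * 0.81 = 2918.43 kg
Calculate biogas volume:
  Biogas = VS * specific_yield = 2918.43 * 0.78
  Biogas = 2276.38 m^3

2276.38


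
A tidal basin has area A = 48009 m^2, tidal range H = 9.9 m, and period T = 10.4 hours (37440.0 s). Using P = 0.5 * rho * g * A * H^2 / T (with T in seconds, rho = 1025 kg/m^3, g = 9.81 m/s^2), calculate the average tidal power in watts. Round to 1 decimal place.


Convert period to seconds: T = 10.4 * 3600 = 37440.0 s
H^2 = 9.9^2 = 98.01
P = 0.5 * rho * g * A * H^2 / T
P = 0.5 * 1025 * 9.81 * 48009 * 98.01 / 37440.0
P = 631858.9 W

631858.9


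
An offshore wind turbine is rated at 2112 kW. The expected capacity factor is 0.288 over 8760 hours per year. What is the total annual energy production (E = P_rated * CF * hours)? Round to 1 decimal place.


Annual energy = rated_kW * capacity_factor * hours_per_year
Given: P_rated = 2112 kW, CF = 0.288, hours = 8760
E = 2112 * 0.288 * 8760
E = 5328322.6 kWh

5328322.6


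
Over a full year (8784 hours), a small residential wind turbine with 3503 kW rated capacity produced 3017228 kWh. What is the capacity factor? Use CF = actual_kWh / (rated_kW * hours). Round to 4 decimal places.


Capacity factor = actual output / maximum possible output
Maximum possible = rated * hours = 3503 * 8784 = 30770352 kWh
CF = 3017228 / 30770352
CF = 0.0981

0.0981


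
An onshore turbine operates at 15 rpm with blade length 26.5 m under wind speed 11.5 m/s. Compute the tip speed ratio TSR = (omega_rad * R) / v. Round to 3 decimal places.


Convert rotational speed to rad/s:
  omega = 15 * 2 * pi / 60 = 1.5708 rad/s
Compute tip speed:
  v_tip = omega * R = 1.5708 * 26.5 = 41.626 m/s
Tip speed ratio:
  TSR = v_tip / v_wind = 41.626 / 11.5 = 3.620

3.620


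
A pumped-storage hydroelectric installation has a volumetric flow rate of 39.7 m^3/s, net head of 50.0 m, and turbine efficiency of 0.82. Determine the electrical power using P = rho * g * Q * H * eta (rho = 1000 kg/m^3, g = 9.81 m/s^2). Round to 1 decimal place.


Apply the hydropower formula P = rho * g * Q * H * eta
rho * g = 1000 * 9.81 = 9810.0
P = 9810.0 * 39.7 * 50.0 * 0.82
P = 15967737.0 W

15967737.0


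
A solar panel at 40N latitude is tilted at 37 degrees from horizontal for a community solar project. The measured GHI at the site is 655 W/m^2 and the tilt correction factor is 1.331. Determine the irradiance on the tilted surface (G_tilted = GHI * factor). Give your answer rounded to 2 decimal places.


Identify the given values:
  GHI = 655 W/m^2, tilt correction factor = 1.331
Apply the formula G_tilted = GHI * factor:
  G_tilted = 655 * 1.331
  G_tilted = 871.81 W/m^2

871.81


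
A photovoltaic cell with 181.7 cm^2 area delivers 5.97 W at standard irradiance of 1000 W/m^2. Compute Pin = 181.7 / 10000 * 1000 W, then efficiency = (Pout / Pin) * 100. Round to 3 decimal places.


First compute the input power:
  Pin = area_cm2 / 10000 * G = 181.7 / 10000 * 1000 = 18.17 W
Then compute efficiency:
  Efficiency = (Pout / Pin) * 100 = (5.97 / 18.17) * 100
  Efficiency = 32.856%

32.856


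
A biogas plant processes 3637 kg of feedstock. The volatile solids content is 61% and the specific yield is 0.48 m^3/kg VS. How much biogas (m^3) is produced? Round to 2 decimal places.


Compute volatile solids:
  VS = mass * VS_fraction = 3637 * 0.61 = 2218.57 kg
Calculate biogas volume:
  Biogas = VS * specific_yield = 2218.57 * 0.48
  Biogas = 1064.91 m^3

1064.91


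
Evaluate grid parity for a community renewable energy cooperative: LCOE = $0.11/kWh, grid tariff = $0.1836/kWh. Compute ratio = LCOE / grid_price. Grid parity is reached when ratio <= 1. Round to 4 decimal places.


Compare LCOE to grid price:
  LCOE = $0.11/kWh, Grid price = $0.1836/kWh
  Ratio = LCOE / grid_price = 0.11 / 0.1836 = 0.5991
  Grid parity achieved (ratio <= 1)? yes

0.5991


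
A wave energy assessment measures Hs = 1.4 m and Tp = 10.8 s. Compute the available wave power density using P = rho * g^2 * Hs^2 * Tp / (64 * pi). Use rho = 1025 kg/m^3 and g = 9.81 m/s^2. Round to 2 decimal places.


Apply wave power formula:
  g^2 = 9.81^2 = 96.2361
  Hs^2 = 1.4^2 = 1.96
  Numerator = rho * g^2 * Hs^2 * Tp = 1025 * 96.2361 * 1.96 * 10.8 = 2088053.91
  Denominator = 64 * pi = 201.0619
  P = 2088053.91 / 201.0619 = 10385.13 W/m

10385.13


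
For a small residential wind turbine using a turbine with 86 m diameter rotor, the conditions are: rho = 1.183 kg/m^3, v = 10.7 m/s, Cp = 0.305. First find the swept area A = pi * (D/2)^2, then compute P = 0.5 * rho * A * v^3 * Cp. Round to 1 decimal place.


Step 1 -- Compute swept area:
  A = pi * (D/2)^2 = pi * (86/2)^2 = 5808.8 m^2
Step 2 -- Apply wind power equation:
  P = 0.5 * rho * A * v^3 * Cp
  v^3 = 10.7^3 = 1225.043
  P = 0.5 * 1.183 * 5808.8 * 1225.043 * 0.305
  P = 1283786.2 W

1283786.2


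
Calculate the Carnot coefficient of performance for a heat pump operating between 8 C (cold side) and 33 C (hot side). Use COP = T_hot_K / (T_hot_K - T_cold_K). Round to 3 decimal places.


Convert to Kelvin:
  T_hot = 33 + 273.15 = 306.15 K
  T_cold = 8 + 273.15 = 281.15 K
Apply Carnot COP formula:
  COP = T_hot_K / (T_hot_K - T_cold_K) = 306.15 / 25.0
  COP = 12.246

12.246


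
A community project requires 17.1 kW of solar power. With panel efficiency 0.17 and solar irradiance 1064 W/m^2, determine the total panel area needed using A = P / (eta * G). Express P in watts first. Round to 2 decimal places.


Convert target power to watts: P = 17.1 * 1000 = 17100.0 W
Compute denominator: eta * G = 0.17 * 1064 = 180.88
Required area A = P / (eta * G) = 17100.0 / 180.88
A = 94.54 m^2

94.54


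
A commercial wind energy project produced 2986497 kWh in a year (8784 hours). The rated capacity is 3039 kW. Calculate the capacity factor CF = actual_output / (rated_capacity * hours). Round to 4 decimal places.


Capacity factor = actual output / maximum possible output
Maximum possible = rated * hours = 3039 * 8784 = 26694576 kWh
CF = 2986497 / 26694576
CF = 0.1119

0.1119


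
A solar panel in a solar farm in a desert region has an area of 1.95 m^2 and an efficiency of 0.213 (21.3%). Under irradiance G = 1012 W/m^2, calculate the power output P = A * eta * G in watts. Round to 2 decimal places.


Use the solar power formula P = A * eta * G.
Given: A = 1.95 m^2, eta = 0.213, G = 1012 W/m^2
P = 1.95 * 0.213 * 1012
P = 420.33 W

420.33


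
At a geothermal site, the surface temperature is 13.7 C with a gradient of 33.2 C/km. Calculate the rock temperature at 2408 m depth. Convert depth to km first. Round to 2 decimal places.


Convert depth to km: 2408 / 1000 = 2.408 km
Temperature increase = gradient * depth_km = 33.2 * 2.408 = 79.95 C
Temperature at depth = T_surface + delta_T = 13.7 + 79.95
T = 93.65 C

93.65


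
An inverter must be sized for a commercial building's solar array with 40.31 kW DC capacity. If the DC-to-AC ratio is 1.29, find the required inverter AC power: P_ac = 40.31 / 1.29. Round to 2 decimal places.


The inverter AC capacity is determined by the DC/AC ratio.
Given: P_dc = 40.31 kW, DC/AC ratio = 1.29
P_ac = P_dc / ratio = 40.31 / 1.29
P_ac = 31.25 kW

31.25


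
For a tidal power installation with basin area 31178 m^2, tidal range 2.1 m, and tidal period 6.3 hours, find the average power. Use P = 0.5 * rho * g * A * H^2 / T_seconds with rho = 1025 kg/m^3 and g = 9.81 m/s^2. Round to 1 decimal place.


Convert period to seconds: T = 6.3 * 3600 = 22680.0 s
H^2 = 2.1^2 = 4.41
P = 0.5 * rho * g * A * H^2 / T
P = 0.5 * 1025 * 9.81 * 31178 * 4.41 / 22680.0
P = 30479.4 W

30479.4


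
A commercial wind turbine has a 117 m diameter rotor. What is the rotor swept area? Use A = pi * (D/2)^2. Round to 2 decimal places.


Compute the rotor radius:
  r = D / 2 = 117 / 2 = 58.5 m
Calculate swept area:
  A = pi * r^2 = pi * 58.5^2
  A = 10751.32 m^2

10751.32


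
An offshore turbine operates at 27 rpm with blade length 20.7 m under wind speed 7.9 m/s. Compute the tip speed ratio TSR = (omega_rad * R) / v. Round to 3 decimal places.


Convert rotational speed to rad/s:
  omega = 27 * 2 * pi / 60 = 2.8274 rad/s
Compute tip speed:
  v_tip = omega * R = 2.8274 * 20.7 = 58.528 m/s
Tip speed ratio:
  TSR = v_tip / v_wind = 58.528 / 7.9 = 7.409

7.409


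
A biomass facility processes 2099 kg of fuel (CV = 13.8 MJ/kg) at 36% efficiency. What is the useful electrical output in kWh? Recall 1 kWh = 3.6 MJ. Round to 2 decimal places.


Total energy = mass * CV = 2099 * 13.8 = 28966.2 MJ
Useful energy = total * eta = 28966.2 * 0.36 = 10427.83 MJ
Convert to kWh: 10427.83 / 3.6
Useful energy = 2896.62 kWh

2896.62


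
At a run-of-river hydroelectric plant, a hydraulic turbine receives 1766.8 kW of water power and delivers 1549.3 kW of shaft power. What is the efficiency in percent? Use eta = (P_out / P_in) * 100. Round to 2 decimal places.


Turbine efficiency = (output power / input power) * 100
eta = (1549.3 / 1766.8) * 100
eta = 87.69%

87.69


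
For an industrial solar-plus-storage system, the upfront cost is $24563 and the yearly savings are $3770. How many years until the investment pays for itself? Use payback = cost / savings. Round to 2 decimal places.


Simple payback period = initial cost / annual savings
Payback = 24563 / 3770
Payback = 6.52 years

6.52


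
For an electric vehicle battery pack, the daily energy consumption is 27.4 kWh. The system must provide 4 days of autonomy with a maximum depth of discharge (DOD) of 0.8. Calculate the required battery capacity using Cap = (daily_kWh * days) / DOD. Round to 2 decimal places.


Total energy needed = daily * days = 27.4 * 4 = 109.6 kWh
Account for depth of discharge:
  Cap = total_energy / DOD = 109.6 / 0.8
  Cap = 137.00 kWh

137.00


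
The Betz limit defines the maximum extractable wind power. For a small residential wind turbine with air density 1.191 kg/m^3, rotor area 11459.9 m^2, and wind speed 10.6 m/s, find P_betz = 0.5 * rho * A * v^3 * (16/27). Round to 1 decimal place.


The Betz coefficient Cp_max = 16/27 = 0.5926
v^3 = 10.6^3 = 1191.016
P_betz = 0.5 * rho * A * v^3 * Cp_max
P_betz = 0.5 * 1.191 * 11459.9 * 1191.016 * 0.5926
P_betz = 4816553.7 W

4816553.7


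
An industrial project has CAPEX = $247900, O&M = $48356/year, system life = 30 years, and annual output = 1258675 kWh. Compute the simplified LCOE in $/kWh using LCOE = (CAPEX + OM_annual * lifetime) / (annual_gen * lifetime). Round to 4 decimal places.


Total cost = CAPEX + OM * lifetime = 247900 + 48356 * 30 = 247900 + 1450680 = 1698580
Total generation = annual * lifetime = 1258675 * 30 = 37760250 kWh
LCOE = 1698580 / 37760250
LCOE = 0.0450 $/kWh

0.0450


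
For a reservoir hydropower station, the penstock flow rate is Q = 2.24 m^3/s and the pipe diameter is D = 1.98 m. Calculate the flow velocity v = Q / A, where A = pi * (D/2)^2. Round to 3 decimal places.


Compute pipe cross-sectional area:
  A = pi * (D/2)^2 = pi * (1.98/2)^2 = 3.0791 m^2
Calculate velocity:
  v = Q / A = 2.24 / 3.0791
  v = 0.727 m/s

0.727


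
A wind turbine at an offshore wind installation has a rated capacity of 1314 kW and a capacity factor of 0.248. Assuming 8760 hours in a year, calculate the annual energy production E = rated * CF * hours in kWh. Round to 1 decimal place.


Annual energy = rated_kW * capacity_factor * hours_per_year
Given: P_rated = 1314 kW, CF = 0.248, hours = 8760
E = 1314 * 0.248 * 8760
E = 2854638.7 kWh

2854638.7


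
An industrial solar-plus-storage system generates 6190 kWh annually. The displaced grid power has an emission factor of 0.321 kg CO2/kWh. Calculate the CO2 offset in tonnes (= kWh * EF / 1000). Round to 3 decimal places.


CO2 offset in kg = generation * emission_factor
CO2 offset = 6190 * 0.321 = 1986.99 kg
Convert to tonnes:
  CO2 offset = 1986.99 / 1000 = 1.987 tonnes

1.987


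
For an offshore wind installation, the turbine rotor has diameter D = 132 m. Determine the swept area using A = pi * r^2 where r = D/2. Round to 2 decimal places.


Compute the rotor radius:
  r = D / 2 = 132 / 2 = 66.0 m
Calculate swept area:
  A = pi * r^2 = pi * 66.0^2
  A = 13684.78 m^2

13684.78


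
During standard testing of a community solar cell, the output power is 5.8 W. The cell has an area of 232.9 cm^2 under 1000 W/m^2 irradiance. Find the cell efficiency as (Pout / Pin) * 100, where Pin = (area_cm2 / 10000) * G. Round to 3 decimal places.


First compute the input power:
  Pin = area_cm2 / 10000 * G = 232.9 / 10000 * 1000 = 23.29 W
Then compute efficiency:
  Efficiency = (Pout / Pin) * 100 = (5.8 / 23.29) * 100
  Efficiency = 24.903%

24.903


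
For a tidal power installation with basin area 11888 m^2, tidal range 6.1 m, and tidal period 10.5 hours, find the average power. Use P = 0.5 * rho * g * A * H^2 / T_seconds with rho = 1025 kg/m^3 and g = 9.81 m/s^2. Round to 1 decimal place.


Convert period to seconds: T = 10.5 * 3600 = 37800.0 s
H^2 = 6.1^2 = 37.21
P = 0.5 * rho * g * A * H^2 / T
P = 0.5 * 1025 * 9.81 * 11888 * 37.21 / 37800.0
P = 58835.5 W

58835.5


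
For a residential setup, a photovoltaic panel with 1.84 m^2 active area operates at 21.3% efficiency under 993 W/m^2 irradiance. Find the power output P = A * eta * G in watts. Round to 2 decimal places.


Use the solar power formula P = A * eta * G.
Given: A = 1.84 m^2, eta = 0.213, G = 993 W/m^2
P = 1.84 * 0.213 * 993
P = 389.18 W

389.18


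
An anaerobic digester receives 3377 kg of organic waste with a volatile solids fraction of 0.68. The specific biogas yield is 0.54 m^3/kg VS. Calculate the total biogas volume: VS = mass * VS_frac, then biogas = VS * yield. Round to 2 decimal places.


Compute volatile solids:
  VS = mass * VS_fraction = 3377 * 0.68 = 2296.36 kg
Calculate biogas volume:
  Biogas = VS * specific_yield = 2296.36 * 0.54
  Biogas = 1240.03 m^3

1240.03


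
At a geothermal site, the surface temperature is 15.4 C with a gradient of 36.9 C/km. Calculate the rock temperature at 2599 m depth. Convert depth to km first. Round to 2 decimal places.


Convert depth to km: 2599 / 1000 = 2.599 km
Temperature increase = gradient * depth_km = 36.9 * 2.599 = 95.9 C
Temperature at depth = T_surface + delta_T = 15.4 + 95.9
T = 111.30 C

111.30


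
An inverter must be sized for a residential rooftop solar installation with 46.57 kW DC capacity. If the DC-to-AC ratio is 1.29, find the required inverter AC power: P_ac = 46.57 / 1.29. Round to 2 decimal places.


The inverter AC capacity is determined by the DC/AC ratio.
Given: P_dc = 46.57 kW, DC/AC ratio = 1.29
P_ac = P_dc / ratio = 46.57 / 1.29
P_ac = 36.10 kW

36.10


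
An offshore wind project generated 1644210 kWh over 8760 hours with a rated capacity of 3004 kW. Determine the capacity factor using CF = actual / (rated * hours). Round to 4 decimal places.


Capacity factor = actual output / maximum possible output
Maximum possible = rated * hours = 3004 * 8760 = 26315040 kWh
CF = 1644210 / 26315040
CF = 0.0625

0.0625


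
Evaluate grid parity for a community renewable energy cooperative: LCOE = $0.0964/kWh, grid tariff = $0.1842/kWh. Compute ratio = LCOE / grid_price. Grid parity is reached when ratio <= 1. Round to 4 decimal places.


Compare LCOE to grid price:
  LCOE = $0.0964/kWh, Grid price = $0.1842/kWh
  Ratio = LCOE / grid_price = 0.0964 / 0.1842 = 0.5233
  Grid parity achieved (ratio <= 1)? yes

0.5233


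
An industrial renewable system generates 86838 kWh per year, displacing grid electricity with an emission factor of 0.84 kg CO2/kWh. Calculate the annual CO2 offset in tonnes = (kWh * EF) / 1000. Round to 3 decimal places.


CO2 offset in kg = generation * emission_factor
CO2 offset = 86838 * 0.84 = 72943.92 kg
Convert to tonnes:
  CO2 offset = 72943.92 / 1000 = 72.944 tonnes

72.944


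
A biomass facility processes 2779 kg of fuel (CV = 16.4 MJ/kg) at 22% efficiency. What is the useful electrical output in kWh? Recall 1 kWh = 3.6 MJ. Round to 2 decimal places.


Total energy = mass * CV = 2779 * 16.4 = 45575.6 MJ
Useful energy = total * eta = 45575.6 * 0.22 = 10026.63 MJ
Convert to kWh: 10026.63 / 3.6
Useful energy = 2785.18 kWh

2785.18


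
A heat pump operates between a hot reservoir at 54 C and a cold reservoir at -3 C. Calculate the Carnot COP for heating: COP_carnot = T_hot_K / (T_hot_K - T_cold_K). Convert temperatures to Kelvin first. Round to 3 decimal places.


Convert to Kelvin:
  T_hot = 54 + 273.15 = 327.15 K
  T_cold = -3 + 273.15 = 270.15 K
Apply Carnot COP formula:
  COP = T_hot_K / (T_hot_K - T_cold_K) = 327.15 / 57.0
  COP = 5.739

5.739


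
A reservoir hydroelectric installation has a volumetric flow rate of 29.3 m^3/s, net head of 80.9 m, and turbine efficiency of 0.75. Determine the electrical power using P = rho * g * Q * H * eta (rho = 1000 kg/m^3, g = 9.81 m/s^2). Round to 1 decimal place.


Apply the hydropower formula P = rho * g * Q * H * eta
rho * g = 1000 * 9.81 = 9810.0
P = 9810.0 * 29.3 * 80.9 * 0.75
P = 17439997.3 W

17439997.3


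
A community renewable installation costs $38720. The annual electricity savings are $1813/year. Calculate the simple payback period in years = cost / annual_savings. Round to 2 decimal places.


Simple payback period = initial cost / annual savings
Payback = 38720 / 1813
Payback = 21.36 years

21.36


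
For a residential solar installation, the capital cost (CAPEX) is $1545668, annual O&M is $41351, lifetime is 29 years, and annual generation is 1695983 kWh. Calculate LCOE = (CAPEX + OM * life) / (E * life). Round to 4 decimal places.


Total cost = CAPEX + OM * lifetime = 1545668 + 41351 * 29 = 1545668 + 1199179 = 2744847
Total generation = annual * lifetime = 1695983 * 29 = 49183507 kWh
LCOE = 2744847 / 49183507
LCOE = 0.0558 $/kWh

0.0558


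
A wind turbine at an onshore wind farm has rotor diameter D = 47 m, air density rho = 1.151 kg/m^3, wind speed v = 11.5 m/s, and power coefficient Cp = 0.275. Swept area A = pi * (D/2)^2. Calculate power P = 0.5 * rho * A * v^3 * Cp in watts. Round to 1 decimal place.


Step 1 -- Compute swept area:
  A = pi * (D/2)^2 = pi * (47/2)^2 = 1734.94 m^2
Step 2 -- Apply wind power equation:
  P = 0.5 * rho * A * v^3 * Cp
  v^3 = 11.5^3 = 1520.875
  P = 0.5 * 1.151 * 1734.94 * 1520.875 * 0.275
  P = 417596.8 W

417596.8


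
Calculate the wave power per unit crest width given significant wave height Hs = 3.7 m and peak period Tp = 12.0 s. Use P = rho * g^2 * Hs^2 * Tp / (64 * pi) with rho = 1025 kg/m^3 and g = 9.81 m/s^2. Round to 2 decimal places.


Apply wave power formula:
  g^2 = 9.81^2 = 96.2361
  Hs^2 = 3.7^2 = 13.69
  Numerator = rho * g^2 * Hs^2 * Tp = 1025 * 96.2361 * 13.69 * 12.0 = 16204908.17
  Denominator = 64 * pi = 201.0619
  P = 16204908.17 / 201.0619 = 80596.60 W/m

80596.60


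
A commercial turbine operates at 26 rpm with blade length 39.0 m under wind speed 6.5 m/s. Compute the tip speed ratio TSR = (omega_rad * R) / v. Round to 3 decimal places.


Convert rotational speed to rad/s:
  omega = 26 * 2 * pi / 60 = 2.7227 rad/s
Compute tip speed:
  v_tip = omega * R = 2.7227 * 39.0 = 106.186 m/s
Tip speed ratio:
  TSR = v_tip / v_wind = 106.186 / 6.5 = 16.336

16.336


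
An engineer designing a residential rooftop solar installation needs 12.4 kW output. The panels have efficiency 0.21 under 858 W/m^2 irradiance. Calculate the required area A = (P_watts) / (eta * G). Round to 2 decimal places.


Convert target power to watts: P = 12.4 * 1000 = 12400.0 W
Compute denominator: eta * G = 0.21 * 858 = 180.18
Required area A = P / (eta * G) = 12400.0 / 180.18
A = 68.82 m^2

68.82


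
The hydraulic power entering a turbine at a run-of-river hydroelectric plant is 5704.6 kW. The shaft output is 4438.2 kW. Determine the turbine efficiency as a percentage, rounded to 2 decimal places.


Turbine efficiency = (output power / input power) * 100
eta = (4438.2 / 5704.6) * 100
eta = 77.80%

77.80


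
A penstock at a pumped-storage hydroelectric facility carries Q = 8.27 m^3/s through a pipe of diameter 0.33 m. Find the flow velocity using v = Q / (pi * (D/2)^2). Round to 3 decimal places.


Compute pipe cross-sectional area:
  A = pi * (D/2)^2 = pi * (0.33/2)^2 = 0.0855 m^2
Calculate velocity:
  v = Q / A = 8.27 / 0.0855
  v = 96.691 m/s

96.691


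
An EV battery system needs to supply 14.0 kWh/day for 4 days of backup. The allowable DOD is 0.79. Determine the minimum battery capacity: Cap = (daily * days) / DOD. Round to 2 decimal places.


Total energy needed = daily * days = 14.0 * 4 = 56.0 kWh
Account for depth of discharge:
  Cap = total_energy / DOD = 56.0 / 0.79
  Cap = 70.89 kWh

70.89
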